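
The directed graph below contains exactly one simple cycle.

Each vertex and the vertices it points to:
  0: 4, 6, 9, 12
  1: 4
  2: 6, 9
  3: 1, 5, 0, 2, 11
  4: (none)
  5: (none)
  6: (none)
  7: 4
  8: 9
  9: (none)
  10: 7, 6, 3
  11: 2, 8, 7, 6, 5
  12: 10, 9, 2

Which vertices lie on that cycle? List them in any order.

0, 3, 10, 12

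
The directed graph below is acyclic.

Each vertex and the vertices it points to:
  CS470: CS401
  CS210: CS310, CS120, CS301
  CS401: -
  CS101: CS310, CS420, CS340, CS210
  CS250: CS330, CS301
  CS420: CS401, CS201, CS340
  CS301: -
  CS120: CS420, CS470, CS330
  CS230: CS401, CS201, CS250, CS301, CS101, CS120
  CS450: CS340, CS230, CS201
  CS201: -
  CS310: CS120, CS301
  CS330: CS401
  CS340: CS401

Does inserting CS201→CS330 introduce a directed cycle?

Adding CS201→CS330 creates a cycle iff CS330 can already reach CS201.
Explore from CS330: no path reaches CS201. The graph stays acyclic.

No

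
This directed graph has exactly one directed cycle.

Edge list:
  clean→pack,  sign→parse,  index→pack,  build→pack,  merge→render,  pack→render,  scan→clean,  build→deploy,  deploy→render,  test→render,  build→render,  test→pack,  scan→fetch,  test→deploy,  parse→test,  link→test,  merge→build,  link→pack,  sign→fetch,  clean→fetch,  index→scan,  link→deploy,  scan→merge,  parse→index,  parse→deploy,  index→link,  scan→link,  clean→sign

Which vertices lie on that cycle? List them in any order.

DFS with gray/black marking from index:
index gray
  pack gray
    render gray
    render black
  pack black
  link gray
    link→pack: pack black — skip
    test gray
      test→pack: pack black — skip
      test→render: render black — skip
      deploy gray
        deploy→render: render black — skip
      deploy black
    test black
    link→deploy: deploy black — skip
  link black
  scan gray
    scan→link: link black — skip
    merge gray
      build gray
        build→deploy: deploy black — skip
        build→pack: pack black — skip
        build→render: render black — skip
      build black
      merge→render: render black — skip
    merge black
    fetch gray
    fetch black
    clean gray
      clean→fetch: fetch black — skip
      clean→pack: pack black — skip
      sign gray
        sign→fetch: fetch black — skip
        parse gray
          parse→test: test black — skip
          parse→index: index is gray → back edge
Back edge closes the cycle index → scan → clean → sign → parse → index; its vertices are {scan, sign, clean, index, parse}.

scan, sign, clean, index, parse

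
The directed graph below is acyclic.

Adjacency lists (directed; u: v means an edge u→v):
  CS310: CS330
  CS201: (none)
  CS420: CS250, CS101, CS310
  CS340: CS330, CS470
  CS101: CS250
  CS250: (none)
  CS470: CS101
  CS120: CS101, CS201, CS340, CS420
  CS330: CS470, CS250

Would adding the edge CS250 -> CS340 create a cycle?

Yes

Adding CS250→CS340 creates a cycle iff CS340 can already reach CS250.
Path from CS340: CS340 → CS330 → CS250.
So CS340 → … → CS250 → CS340 is a cycle.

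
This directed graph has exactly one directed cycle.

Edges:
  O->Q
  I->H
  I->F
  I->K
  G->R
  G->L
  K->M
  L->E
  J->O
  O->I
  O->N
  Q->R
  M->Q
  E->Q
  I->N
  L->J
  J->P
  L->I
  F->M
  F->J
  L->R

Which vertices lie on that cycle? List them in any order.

F, I, J, O

DFS with gray/black marking from J:
J gray
  P gray
  P black
  O gray
    Q gray
      R gray
      R black
    Q black
    I gray
      H gray
      H black
      F gray
        F→J: J is gray → back edge
Back edge closes the cycle J → O → I → F → J; its vertices are {F, I, J, O}.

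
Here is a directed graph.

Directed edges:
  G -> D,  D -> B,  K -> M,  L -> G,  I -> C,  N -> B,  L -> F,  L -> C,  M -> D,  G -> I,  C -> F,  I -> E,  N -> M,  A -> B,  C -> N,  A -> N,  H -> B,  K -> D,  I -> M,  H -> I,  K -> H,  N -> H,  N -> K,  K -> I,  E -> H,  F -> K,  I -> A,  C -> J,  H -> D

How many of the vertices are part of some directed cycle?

8

A vertex is on a directed cycle iff it belongs to a strongly connected component of size ≥ 2 (or has a self-loop).
The vertices on cycles are {A, C, E, F, H, I, K, N} — 8 in total.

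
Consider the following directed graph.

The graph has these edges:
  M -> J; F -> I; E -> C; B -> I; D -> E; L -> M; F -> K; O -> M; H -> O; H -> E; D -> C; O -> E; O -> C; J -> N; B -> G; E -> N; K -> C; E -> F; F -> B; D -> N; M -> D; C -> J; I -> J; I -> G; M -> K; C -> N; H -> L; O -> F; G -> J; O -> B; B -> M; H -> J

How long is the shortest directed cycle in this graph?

5

For each vertex v, BFS finds the shortest path from v back to v.
The shortest such closed walk is F → B → M → D → E → F, length 5.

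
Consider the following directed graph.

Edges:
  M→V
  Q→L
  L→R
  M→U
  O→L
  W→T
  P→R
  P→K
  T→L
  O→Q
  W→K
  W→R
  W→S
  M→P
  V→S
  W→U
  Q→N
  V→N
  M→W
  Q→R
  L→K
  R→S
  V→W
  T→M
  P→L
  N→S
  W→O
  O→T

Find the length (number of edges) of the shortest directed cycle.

For each vertex v, BFS finds the shortest path from v back to v.
The shortest such closed walk is M → W → T → M, length 3.

3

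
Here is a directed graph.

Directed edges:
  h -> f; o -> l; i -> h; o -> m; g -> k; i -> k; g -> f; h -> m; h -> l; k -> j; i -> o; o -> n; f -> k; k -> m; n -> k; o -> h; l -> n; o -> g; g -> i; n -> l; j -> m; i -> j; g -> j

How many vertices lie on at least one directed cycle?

A vertex is on a directed cycle iff it belongs to a strongly connected component of size ≥ 2 (or has a self-loop).
The vertices on cycles are {g, i, l, n, o} — 5 in total.

5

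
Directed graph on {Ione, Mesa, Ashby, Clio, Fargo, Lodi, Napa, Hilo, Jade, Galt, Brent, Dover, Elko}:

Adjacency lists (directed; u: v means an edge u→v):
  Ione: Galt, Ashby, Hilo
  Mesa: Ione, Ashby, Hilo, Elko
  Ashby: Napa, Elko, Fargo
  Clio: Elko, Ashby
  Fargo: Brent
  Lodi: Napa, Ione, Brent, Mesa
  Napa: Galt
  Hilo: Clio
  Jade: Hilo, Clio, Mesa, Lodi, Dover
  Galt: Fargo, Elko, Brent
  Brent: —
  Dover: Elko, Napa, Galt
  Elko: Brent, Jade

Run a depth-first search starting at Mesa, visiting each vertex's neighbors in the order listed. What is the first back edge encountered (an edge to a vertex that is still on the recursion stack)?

Clio->Elko

DFS from Mesa (visiting each vertex's neighbors in the order listed); mark gray on enter, black on exit:
Mesa gray
  Ione gray
    Galt gray
      Fargo gray
        Brent gray
        Brent black
      Fargo black
      Elko gray
        Elko→Brent: Brent black — skip
        Jade gray
          Hilo gray
            Clio gray
              Clio→Elko: Elko is gray → back edge
First back edge: Clio → Elko.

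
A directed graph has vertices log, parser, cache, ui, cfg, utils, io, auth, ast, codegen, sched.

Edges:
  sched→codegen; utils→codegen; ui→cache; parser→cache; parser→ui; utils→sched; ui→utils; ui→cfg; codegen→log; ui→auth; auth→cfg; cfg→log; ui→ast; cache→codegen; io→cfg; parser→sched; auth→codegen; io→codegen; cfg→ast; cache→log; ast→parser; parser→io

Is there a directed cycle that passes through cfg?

Yes

cfg is on a cycle iff cfg can reach itself via ≥1 edge.
cfg → ast → parser → io → cfg — yes.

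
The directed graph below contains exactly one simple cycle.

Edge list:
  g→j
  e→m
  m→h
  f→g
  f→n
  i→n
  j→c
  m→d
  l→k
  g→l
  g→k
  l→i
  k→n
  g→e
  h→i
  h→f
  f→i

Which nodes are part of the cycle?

DFS with gray/black marking from g:
g gray
  l gray
    i gray
      n gray
      n black
    i black
    k gray
      k→n: n black — skip
    k black
  l black
  g→k: k black — skip
  j gray
    c gray
    c black
  j black
  e gray
    m gray
      d gray
      d black
      h gray
        h→i: i black — skip
        f gray
          f→n: n black — skip
          f→g: g is gray → back edge
Back edge closes the cycle g → e → m → h → f → g; its vertices are {e, f, g, h, m}.

e, f, g, h, m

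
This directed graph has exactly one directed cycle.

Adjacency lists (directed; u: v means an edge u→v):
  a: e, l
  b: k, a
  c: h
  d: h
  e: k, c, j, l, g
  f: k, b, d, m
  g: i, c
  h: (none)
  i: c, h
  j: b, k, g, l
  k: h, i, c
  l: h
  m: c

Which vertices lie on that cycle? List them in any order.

a, b, e, j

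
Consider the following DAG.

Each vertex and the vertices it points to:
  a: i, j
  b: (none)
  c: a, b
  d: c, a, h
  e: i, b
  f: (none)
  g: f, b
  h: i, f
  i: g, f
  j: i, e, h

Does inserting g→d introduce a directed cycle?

Adding g→d creates a cycle iff d can already reach g.
Path from d: d → h → i → g.
So d → … → g → d is a cycle.

Yes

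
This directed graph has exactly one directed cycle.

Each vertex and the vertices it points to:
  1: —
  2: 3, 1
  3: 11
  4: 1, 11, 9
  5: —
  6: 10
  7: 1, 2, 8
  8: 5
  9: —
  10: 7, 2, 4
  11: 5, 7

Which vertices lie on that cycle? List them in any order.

2, 3, 7, 11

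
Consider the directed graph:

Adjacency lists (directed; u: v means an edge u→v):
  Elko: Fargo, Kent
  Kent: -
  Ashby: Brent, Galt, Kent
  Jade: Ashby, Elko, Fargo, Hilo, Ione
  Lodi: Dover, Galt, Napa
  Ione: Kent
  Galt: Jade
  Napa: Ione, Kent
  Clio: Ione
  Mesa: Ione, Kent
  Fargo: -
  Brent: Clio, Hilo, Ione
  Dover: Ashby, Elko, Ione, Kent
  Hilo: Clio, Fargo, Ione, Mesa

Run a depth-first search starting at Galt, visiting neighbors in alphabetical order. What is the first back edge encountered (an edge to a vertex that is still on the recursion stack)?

Ashby->Galt

DFS from Galt (visiting neighbors in alphabetical order); mark gray on enter, black on exit:
Galt gray
  Jade gray
    Ashby gray
      Brent gray
        Clio gray
          Ione gray
            Kent gray
            Kent black
          Ione black
        Clio black
        Hilo gray
          Hilo→Clio: Clio black — skip
          Fargo gray
          Fargo black
          Hilo→Ione: Ione black — skip
          Mesa gray
            Mesa→Ione: Ione black — skip
            Mesa→Kent: Kent black — skip
          Mesa black
        Hilo black
        Brent→Ione: Ione black — skip
      Brent black
      Ashby→Galt: Galt is gray → back edge
First back edge: Ashby → Galt.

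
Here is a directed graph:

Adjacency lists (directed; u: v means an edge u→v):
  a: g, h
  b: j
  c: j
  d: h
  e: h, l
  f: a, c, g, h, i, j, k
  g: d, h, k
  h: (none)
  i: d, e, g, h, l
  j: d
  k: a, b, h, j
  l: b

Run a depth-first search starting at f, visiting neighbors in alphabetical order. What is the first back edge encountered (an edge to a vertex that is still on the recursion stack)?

k->a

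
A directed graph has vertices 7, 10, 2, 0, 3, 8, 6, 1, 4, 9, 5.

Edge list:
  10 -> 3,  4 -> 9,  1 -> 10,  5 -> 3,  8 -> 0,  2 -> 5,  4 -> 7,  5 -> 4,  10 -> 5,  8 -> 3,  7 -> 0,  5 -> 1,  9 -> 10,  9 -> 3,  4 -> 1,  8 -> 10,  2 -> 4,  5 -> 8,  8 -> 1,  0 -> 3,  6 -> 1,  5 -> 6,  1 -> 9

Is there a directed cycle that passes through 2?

2 lies on a cycle iff there is a path from 2 back to itself.
Exploring from 2, it never reaches itself; equivalently, its strongly connected component is a singleton.

No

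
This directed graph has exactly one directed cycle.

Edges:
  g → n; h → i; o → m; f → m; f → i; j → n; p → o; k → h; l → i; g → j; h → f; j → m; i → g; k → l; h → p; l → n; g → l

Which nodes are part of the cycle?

g, i, l

DFS with gray/black marking from l:
l gray
  i gray
    g gray
      j gray
        m gray
        m black
        n gray
        n black
      j black
      g→l: l is gray → back edge
Back edge closes the cycle l → i → g → l; its vertices are {g, i, l}.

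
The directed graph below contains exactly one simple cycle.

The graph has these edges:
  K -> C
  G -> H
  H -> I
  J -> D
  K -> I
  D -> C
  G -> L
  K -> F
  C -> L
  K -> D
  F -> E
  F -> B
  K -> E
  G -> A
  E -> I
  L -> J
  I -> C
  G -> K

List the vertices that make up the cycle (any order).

C, D, J, L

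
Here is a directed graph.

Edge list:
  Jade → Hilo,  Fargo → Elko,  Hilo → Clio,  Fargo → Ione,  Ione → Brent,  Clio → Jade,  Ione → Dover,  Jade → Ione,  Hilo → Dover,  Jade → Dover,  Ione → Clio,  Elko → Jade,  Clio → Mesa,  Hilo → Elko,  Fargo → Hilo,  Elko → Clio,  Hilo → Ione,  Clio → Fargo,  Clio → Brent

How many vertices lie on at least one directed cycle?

6

A vertex is on a directed cycle iff it belongs to a strongly connected component of size ≥ 2 (or has a self-loop).
The vertices on cycles are {Clio, Elko, Hilo, Ione, Jade, Fargo} — 6 in total.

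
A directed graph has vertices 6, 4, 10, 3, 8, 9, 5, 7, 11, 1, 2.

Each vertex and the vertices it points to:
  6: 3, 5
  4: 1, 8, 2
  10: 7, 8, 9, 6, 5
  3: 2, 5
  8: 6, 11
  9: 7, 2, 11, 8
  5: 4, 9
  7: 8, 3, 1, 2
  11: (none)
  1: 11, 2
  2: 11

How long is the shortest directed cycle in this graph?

For each vertex v, BFS finds the shortest path from v back to v.
The shortest such closed walk is 6 → 5 → 4 → 8 → 6, length 4.

4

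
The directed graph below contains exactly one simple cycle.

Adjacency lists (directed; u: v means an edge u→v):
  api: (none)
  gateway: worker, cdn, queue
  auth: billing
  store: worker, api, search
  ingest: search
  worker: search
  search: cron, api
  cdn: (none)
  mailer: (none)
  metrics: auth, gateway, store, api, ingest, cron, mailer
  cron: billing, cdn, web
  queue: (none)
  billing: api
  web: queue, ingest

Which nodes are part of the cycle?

web, cron, ingest, search

DFS with gray/black marking from cron:
cron gray
  billing gray
    api gray
    api black
  billing black
  cdn gray
  cdn black
  web gray
    queue gray
    queue black
    ingest gray
      search gray
        search→cron: cron is gray → back edge
Back edge closes the cycle cron → web → ingest → search → cron; its vertices are {web, cron, ingest, search}.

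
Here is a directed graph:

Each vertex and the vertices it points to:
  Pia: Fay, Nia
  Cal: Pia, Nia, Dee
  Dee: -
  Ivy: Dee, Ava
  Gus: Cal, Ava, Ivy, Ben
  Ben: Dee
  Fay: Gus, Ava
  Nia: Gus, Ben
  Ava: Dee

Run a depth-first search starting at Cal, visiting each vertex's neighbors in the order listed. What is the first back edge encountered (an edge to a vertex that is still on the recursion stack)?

Gus->Cal

DFS from Cal (visiting each vertex's neighbors in the order listed); mark gray on enter, black on exit:
Cal gray
  Pia gray
    Fay gray
      Gus gray
        Gus→Cal: Cal is gray → back edge
First back edge: Gus → Cal.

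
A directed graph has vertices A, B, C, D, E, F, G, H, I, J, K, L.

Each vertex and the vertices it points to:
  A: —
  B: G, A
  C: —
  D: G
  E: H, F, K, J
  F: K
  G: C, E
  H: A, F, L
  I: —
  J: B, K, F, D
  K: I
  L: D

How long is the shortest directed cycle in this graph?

4

For each vertex v, BFS finds the shortest path from v back to v.
The shortest such closed walk is G → E → J → B → G, length 4.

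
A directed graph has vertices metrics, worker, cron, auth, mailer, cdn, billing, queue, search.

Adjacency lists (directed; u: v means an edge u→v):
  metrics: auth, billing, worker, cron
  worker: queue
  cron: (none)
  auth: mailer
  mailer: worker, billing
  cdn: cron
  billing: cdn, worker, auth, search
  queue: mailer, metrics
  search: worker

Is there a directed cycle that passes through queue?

queue is on a cycle iff queue can reach itself via ≥1 edge.
queue → mailer → worker → queue — yes.

Yes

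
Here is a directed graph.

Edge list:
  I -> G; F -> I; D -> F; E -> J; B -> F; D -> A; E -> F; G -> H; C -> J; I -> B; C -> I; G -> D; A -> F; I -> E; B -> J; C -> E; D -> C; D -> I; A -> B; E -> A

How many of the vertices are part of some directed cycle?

A vertex is on a directed cycle iff it belongs to a strongly connected component of size ≥ 2 (or has a self-loop).
The vertices on cycles are {A, B, C, D, E, F, G, I} — 8 in total.

8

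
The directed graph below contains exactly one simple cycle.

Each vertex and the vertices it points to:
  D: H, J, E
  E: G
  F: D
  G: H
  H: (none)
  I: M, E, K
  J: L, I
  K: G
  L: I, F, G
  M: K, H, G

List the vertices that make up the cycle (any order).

D, F, J, L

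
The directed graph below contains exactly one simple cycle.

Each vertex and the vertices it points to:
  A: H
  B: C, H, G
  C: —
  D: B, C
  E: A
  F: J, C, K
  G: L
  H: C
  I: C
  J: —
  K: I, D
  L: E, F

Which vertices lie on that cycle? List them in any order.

B, D, F, G, K, L

DFS with gray/black marking from G:
G gray
  L gray
    E gray
      A gray
        H gray
          C gray
          C black
        H black
      A black
    E black
    F gray
      J gray
      J black
      F→C: C black — skip
      K gray
        I gray
          I→C: C black — skip
        I black
        D gray
          B gray
            B→C: C black — skip
            B→H: H black — skip
            B→G: G is gray → back edge
Back edge closes the cycle G → L → F → K → D → B → G; its vertices are {B, D, F, G, K, L}.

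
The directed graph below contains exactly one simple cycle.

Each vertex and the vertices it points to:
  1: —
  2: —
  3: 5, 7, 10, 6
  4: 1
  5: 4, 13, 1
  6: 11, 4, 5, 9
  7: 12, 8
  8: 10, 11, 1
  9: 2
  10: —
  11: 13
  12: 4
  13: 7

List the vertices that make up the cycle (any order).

7, 8, 11, 13

DFS with gray/black marking from 7:
7 gray
  12 gray
    4 gray
      1 gray
      1 black
    4 black
  12 black
  8 gray
    10 gray
    10 black
    11 gray
      13 gray
        13→7: 7 is gray → back edge
Back edge closes the cycle 7 → 8 → 11 → 13 → 7; its vertices are {7, 8, 11, 13}.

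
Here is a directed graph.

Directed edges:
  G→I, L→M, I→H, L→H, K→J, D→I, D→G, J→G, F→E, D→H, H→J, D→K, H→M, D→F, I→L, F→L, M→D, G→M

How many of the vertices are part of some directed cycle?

9

A vertex is on a directed cycle iff it belongs to a strongly connected component of size ≥ 2 (or has a self-loop).
The vertices on cycles are {D, F, G, H, I, J, K, L, M} — 9 in total.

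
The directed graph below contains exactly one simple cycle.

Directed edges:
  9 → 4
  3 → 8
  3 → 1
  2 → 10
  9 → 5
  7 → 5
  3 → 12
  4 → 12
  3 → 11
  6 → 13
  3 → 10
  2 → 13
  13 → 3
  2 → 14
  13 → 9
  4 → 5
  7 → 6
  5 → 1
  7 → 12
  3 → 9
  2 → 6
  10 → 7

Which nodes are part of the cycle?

3, 6, 7, 10, 13

DFS with gray/black marking from 13:
13 gray
  3 gray
    10 gray
      7 gray
        12 gray
        12 black
        5 gray
          1 gray
          1 black
        5 black
        6 gray
          6→13: 13 is gray → back edge
Back edge closes the cycle 13 → 3 → 10 → 7 → 6 → 13; its vertices are {3, 6, 7, 10, 13}.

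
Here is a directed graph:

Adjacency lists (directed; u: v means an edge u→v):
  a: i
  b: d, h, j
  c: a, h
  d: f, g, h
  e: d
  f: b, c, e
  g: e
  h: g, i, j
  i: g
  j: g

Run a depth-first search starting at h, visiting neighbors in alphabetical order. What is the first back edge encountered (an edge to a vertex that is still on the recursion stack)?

b→d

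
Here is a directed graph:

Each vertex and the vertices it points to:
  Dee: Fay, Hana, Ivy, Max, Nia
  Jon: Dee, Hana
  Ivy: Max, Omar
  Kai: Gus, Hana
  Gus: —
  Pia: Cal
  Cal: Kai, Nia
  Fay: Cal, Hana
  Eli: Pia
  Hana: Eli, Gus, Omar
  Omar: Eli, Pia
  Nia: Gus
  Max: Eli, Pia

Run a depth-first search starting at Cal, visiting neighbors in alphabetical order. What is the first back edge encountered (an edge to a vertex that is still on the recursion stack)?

Pia→Cal

DFS from Cal (visiting neighbors in alphabetical order); mark gray on enter, black on exit:
Cal gray
  Kai gray
    Gus gray
    Gus black
    Hana gray
      Eli gray
        Pia gray
          Pia→Cal: Cal is gray → back edge
First back edge: Pia → Cal.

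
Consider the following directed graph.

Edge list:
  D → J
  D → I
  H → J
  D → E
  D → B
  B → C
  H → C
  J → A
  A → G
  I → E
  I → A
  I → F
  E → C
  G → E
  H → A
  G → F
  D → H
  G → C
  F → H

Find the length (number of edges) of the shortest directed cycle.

For each vertex v, BFS finds the shortest path from v back to v.
The shortest such closed walk is H → A → G → F → H, length 4.

4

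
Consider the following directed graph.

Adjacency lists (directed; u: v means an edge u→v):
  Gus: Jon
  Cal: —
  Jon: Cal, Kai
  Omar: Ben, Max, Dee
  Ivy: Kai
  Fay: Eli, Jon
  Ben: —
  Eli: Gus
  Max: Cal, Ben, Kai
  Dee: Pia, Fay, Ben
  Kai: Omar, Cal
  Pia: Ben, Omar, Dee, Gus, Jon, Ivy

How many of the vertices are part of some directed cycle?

10

A vertex is on a directed cycle iff it belongs to a strongly connected component of size ≥ 2 (or has a self-loop).
The vertices on cycles are {Dee, Eli, Fay, Gus, Ivy, Jon, Kai, Max, Pia, Omar} — 10 in total.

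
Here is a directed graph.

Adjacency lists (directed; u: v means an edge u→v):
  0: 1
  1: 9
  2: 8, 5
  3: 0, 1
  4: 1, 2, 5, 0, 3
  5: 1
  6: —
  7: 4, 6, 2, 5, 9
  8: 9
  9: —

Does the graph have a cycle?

No

DFS with white/gray/black marking, starting from 3:
3 gray
  0 gray
    1 gray
      9 gray
      9 black
    1 black
  0 black
  3→1: 1 black — skip
3 black
2 gray
  8 gray
    8→9: 9 black — skip
  8 black
  5 gray
    5→1: 1 black — skip
  5 black
2 black
4 gray
  4→1: 1 black — skip
  4→2: 2 black — skip
  4→5: 5 black — skip
  4→0: 0 black — skip
  4→3: 3 black — skip
4 black
6 gray
6 black
7 gray
  7→4: 4 black — skip
  7→6: 6 black — skip
  7→2: 2 black — skip
  7→5: 5 black — skip
  7→9: 9 black — skip
7 black
Every edge goes to a white or black vertex — no back edge, so the graph is acyclic.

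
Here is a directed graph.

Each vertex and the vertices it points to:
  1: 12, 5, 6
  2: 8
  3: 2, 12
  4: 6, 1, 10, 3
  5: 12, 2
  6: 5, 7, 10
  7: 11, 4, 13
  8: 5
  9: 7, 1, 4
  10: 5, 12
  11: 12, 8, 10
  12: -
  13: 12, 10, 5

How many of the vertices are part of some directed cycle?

7

A vertex is on a directed cycle iff it belongs to a strongly connected component of size ≥ 2 (or has a self-loop).
The vertices on cycles are {1, 2, 4, 5, 6, 7, 8} — 7 in total.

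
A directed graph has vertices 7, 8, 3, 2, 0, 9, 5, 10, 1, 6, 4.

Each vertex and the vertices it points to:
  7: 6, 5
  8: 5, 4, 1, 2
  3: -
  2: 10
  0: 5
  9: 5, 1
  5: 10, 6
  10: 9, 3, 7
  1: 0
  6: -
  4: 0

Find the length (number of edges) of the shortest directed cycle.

3

For each vertex v, BFS finds the shortest path from v back to v.
The shortest such closed walk is 10 → 9 → 5 → 10, length 3.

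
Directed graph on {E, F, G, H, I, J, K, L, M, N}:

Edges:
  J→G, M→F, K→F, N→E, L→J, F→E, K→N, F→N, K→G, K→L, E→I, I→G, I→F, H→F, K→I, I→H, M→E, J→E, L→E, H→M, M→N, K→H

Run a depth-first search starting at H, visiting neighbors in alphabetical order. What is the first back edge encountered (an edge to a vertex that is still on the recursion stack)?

I→F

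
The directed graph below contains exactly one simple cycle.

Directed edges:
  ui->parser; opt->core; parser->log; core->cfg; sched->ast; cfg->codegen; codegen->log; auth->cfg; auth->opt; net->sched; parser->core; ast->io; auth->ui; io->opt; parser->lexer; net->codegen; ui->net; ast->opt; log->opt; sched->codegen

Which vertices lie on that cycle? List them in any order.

DFS with gray/black marking from cfg:
cfg gray
  codegen gray
    log gray
      opt gray
        core gray
          core→cfg: cfg is gray → back edge
Back edge closes the cycle cfg → codegen → log → opt → core → cfg; its vertices are {cfg, log, opt, core, codegen}.

cfg, log, opt, core, codegen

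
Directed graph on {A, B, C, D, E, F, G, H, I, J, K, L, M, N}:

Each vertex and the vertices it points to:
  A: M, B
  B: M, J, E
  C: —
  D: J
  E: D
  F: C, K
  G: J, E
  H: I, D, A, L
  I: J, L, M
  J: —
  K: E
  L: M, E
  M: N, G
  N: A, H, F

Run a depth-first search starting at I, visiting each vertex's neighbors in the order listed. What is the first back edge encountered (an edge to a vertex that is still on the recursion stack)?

A->M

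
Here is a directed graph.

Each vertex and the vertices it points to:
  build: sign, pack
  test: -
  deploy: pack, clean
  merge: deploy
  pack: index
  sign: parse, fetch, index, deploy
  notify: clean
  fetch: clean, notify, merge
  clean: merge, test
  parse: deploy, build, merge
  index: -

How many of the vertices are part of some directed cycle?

A vertex is on a directed cycle iff it belongs to a strongly connected component of size ≥ 2 (or has a self-loop).
The vertices on cycles are {sign, build, clean, merge, parse, deploy} — 6 in total.

6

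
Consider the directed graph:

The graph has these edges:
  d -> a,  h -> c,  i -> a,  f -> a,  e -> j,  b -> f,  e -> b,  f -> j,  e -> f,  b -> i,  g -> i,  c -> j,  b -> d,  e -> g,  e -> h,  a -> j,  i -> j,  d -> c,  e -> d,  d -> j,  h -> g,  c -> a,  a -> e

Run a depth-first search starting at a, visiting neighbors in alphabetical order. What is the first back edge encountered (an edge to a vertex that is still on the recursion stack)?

d->a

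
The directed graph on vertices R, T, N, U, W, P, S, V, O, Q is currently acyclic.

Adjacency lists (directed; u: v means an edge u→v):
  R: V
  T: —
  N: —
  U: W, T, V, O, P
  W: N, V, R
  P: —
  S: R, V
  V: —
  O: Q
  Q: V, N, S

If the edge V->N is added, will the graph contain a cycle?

Adding V→N creates a cycle iff N can already reach V.
Explore from N: no path reaches V. The graph stays acyclic.

No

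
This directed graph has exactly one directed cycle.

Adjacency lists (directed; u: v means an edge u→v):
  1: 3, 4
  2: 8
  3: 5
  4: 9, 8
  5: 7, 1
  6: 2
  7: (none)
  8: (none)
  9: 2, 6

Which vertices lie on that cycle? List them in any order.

DFS with gray/black marking from 1:
1 gray
  3 gray
    5 gray
      7 gray
      7 black
      5→1: 1 is gray → back edge
Back edge closes the cycle 1 → 3 → 5 → 1; its vertices are {1, 3, 5}.

1, 3, 5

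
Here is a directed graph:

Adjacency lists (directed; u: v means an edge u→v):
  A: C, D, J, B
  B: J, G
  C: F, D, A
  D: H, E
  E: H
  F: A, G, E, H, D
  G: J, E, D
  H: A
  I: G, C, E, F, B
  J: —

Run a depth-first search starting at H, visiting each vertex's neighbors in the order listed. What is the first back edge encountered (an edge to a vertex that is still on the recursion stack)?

F->A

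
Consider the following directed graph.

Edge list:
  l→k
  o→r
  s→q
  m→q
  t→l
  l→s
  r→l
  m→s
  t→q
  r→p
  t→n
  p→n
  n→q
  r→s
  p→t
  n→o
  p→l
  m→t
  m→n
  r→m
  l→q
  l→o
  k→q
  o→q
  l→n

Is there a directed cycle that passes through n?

Yes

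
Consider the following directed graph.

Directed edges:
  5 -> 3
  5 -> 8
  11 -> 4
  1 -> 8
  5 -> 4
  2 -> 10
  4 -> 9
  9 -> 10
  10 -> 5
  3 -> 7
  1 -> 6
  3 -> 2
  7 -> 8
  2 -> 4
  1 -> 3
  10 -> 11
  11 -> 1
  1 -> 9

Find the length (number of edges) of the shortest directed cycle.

4

For each vertex v, BFS finds the shortest path from v back to v.
The shortest such closed walk is 3 → 2 → 10 → 5 → 3, length 4.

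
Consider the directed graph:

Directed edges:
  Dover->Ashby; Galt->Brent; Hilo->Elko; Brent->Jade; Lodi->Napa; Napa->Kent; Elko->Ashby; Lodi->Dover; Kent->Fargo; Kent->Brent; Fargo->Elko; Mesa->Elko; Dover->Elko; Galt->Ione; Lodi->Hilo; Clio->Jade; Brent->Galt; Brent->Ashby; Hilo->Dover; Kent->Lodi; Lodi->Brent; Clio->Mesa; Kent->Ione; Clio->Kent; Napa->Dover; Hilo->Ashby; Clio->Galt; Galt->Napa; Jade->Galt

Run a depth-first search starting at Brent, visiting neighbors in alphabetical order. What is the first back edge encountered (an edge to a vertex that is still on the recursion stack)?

Galt→Brent

DFS from Brent (visiting neighbors in alphabetical order); mark gray on enter, black on exit:
Brent gray
  Ashby gray
  Ashby black
  Galt gray
    Galt→Brent: Brent is gray → back edge
First back edge: Galt → Brent.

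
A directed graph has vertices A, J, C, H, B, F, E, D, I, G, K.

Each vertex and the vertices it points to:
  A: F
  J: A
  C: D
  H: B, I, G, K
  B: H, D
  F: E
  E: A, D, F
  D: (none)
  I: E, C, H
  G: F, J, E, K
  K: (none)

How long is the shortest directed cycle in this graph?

2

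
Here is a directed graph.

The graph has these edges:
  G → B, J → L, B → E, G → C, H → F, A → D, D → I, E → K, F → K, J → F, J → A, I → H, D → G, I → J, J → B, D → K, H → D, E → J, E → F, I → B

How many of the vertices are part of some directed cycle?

8

A vertex is on a directed cycle iff it belongs to a strongly connected component of size ≥ 2 (or has a self-loop).
The vertices on cycles are {A, B, D, E, G, H, I, J} — 8 in total.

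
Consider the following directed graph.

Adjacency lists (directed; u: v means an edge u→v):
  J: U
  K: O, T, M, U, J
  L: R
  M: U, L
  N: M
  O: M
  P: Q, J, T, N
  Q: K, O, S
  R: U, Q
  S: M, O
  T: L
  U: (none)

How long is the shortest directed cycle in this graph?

5

For each vertex v, BFS finds the shortest path from v back to v.
The shortest such closed walk is Q → S → M → L → R → Q, length 5.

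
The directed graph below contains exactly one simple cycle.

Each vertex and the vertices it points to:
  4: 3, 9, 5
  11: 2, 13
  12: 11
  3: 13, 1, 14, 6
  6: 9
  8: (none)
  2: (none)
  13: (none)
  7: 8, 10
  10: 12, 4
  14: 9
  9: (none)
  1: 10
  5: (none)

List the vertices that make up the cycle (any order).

DFS with gray/black marking from 10:
10 gray
  12 gray
    11 gray
      2 gray
      2 black
      13 gray
      13 black
    11 black
  12 black
  4 gray
    3 gray
      3→13: 13 black — skip
      1 gray
        1→10: 10 is gray → back edge
Back edge closes the cycle 10 → 4 → 3 → 1 → 10; its vertices are {1, 3, 4, 10}.

1, 3, 4, 10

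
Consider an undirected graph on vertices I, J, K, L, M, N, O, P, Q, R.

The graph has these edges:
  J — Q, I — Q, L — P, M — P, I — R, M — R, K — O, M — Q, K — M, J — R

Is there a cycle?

Yes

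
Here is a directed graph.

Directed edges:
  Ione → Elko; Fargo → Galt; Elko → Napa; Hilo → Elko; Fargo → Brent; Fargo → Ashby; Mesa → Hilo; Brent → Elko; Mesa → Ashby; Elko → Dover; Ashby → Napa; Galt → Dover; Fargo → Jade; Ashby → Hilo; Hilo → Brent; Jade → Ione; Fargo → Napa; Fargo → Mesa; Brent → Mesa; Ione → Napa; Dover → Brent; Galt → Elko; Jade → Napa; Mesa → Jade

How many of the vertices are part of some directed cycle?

A vertex is on a directed cycle iff it belongs to a strongly connected component of size ≥ 2 (or has a self-loop).
The vertices on cycles are {Elko, Hilo, Ione, Jade, Mesa, Ashby, Brent, Dover} — 8 in total.

8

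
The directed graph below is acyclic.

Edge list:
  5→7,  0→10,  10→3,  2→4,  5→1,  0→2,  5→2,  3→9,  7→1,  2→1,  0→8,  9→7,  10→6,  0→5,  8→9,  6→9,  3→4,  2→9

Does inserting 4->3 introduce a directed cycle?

Adding 4→3 creates a cycle iff 3 can already reach 4.
Path from 3: 3 → 4.
So 3 → … → 4 → 3 is a cycle.

Yes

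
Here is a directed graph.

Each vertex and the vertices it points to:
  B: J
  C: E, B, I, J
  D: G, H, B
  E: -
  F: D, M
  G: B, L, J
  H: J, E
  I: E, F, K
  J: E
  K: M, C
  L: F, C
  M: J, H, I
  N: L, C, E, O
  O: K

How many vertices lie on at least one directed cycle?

A vertex is on a directed cycle iff it belongs to a strongly connected component of size ≥ 2 (or has a self-loop).
The vertices on cycles are {C, D, F, G, I, K, L, M} — 8 in total.

8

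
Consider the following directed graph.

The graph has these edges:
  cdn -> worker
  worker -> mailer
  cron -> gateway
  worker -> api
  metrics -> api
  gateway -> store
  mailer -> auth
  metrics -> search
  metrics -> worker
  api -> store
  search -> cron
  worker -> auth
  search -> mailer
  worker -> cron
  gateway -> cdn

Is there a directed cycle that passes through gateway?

Yes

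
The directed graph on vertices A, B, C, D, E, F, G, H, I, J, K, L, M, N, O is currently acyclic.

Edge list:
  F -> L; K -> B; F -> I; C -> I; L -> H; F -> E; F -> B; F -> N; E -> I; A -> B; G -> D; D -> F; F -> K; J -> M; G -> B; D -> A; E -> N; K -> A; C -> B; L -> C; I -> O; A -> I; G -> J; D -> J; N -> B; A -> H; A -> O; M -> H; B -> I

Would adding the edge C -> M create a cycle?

Adding C→M creates a cycle iff M can already reach C.
Explore from M: no path reaches C. The graph stays acyclic.

No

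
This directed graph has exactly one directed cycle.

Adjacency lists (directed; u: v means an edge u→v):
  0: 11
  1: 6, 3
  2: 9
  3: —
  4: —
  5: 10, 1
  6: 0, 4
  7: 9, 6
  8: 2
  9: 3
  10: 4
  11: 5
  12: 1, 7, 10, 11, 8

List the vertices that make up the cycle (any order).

0, 1, 5, 6, 11

DFS with gray/black marking from 11:
11 gray
  5 gray
    10 gray
      4 gray
      4 black
    10 black
    1 gray
      6 gray
        0 gray
          0→11: 11 is gray → back edge
Back edge closes the cycle 11 → 5 → 1 → 6 → 0 → 11; its vertices are {0, 1, 5, 6, 11}.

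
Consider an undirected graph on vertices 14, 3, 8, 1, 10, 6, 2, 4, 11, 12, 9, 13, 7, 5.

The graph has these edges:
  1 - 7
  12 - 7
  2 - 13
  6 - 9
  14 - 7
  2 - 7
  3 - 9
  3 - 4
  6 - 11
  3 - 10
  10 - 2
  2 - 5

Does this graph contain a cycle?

No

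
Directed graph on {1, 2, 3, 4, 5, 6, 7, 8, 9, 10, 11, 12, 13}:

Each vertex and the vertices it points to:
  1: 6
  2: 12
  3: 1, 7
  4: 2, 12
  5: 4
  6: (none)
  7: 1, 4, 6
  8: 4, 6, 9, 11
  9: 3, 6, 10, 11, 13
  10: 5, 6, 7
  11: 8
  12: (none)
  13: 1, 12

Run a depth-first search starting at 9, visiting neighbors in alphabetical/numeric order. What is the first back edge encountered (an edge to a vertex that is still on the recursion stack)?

8→9

DFS from 9 (visiting neighbors in alphabetical/numeric order); mark gray on enter, black on exit:
9 gray
  3 gray
    1 gray
      6 gray
      6 black
    1 black
    7 gray
      7→1: 1 black — skip
      4 gray
        2 gray
          12 gray
          12 black
        2 black
        4→12: 12 black — skip
      4 black
      7→6: 6 black — skip
    7 black
  3 black
  9→6: 6 black — skip
  10 gray
    5 gray
      5→4: 4 black — skip
    5 black
    10→6: 6 black — skip
    10→7: 7 black — skip
  10 black
  11 gray
    8 gray
      8→4: 4 black — skip
      8→6: 6 black — skip
      8→9: 9 is gray → back edge
First back edge: 8 → 9.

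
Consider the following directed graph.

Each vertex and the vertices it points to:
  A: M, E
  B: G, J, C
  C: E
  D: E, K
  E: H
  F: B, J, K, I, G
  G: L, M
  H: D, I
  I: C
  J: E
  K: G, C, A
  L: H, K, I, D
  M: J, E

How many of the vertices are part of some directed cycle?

11

A vertex is on a directed cycle iff it belongs to a strongly connected component of size ≥ 2 (or has a self-loop).
The vertices on cycles are {A, C, D, E, G, H, I, J, K, L, M} — 11 in total.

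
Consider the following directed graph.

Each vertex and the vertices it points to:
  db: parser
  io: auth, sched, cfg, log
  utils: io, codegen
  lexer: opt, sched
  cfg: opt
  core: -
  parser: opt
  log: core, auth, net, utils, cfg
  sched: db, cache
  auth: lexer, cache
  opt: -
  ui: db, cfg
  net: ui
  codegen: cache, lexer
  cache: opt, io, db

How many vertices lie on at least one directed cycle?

8

A vertex is on a directed cycle iff it belongs to a strongly connected component of size ≥ 2 (or has a self-loop).
The vertices on cycles are {io, log, auth, cache, lexer, sched, utils, codegen} — 8 in total.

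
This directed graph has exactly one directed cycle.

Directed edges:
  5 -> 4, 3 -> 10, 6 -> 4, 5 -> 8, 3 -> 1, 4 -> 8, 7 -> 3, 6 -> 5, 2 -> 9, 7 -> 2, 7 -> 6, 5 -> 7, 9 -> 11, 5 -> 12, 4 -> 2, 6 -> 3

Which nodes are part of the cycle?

DFS with gray/black marking from 6:
6 gray
  4 gray
    2 gray
      9 gray
        11 gray
        11 black
      9 black
    2 black
    8 gray
    8 black
  4 black
  5 gray
    7 gray
      7→2: 2 black — skip
      7→6: 6 is gray → back edge
Back edge closes the cycle 6 → 5 → 7 → 6; its vertices are {5, 6, 7}.

5, 6, 7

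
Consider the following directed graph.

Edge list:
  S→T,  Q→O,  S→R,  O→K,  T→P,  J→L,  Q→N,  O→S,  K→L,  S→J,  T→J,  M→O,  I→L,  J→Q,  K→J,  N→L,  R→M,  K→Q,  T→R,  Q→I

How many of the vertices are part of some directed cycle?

8

A vertex is on a directed cycle iff it belongs to a strongly connected component of size ≥ 2 (or has a self-loop).
The vertices on cycles are {J, K, M, O, Q, R, S, T} — 8 in total.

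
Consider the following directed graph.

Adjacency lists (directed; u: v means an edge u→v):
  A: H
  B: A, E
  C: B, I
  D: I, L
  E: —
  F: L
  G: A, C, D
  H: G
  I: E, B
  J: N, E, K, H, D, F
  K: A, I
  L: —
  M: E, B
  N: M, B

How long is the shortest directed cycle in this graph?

For each vertex v, BFS finds the shortest path from v back to v.
The shortest such closed walk is H → G → A → H, length 3.

3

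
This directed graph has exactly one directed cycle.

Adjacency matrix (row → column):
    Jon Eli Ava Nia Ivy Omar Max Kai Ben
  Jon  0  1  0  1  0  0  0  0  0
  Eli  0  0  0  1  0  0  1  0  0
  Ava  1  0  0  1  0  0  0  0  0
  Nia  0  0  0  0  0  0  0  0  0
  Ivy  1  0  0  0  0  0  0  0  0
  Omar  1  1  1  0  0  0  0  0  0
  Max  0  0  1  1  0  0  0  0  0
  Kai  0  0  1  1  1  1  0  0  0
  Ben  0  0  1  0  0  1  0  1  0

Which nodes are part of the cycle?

Ava, Eli, Jon, Max

DFS with gray/black marking from Ava:
Ava gray
  Nia gray
  Nia black
  Jon gray
    Eli gray
      Max gray
        Max→Nia: Nia black — skip
        Max→Ava: Ava is gray → back edge
Back edge closes the cycle Ava → Jon → Eli → Max → Ava; its vertices are {Ava, Eli, Jon, Max}.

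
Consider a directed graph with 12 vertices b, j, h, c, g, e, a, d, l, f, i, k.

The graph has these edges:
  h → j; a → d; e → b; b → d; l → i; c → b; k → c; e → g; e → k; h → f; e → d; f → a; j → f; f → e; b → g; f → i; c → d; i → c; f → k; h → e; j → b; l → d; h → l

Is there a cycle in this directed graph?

No

DFS with white/gray/black marking, starting from d:
d gray
d black
b gray
  g gray
  g black
  b→d: d black — skip
b black
j gray
  j→b: b black — skip
  f gray
    k gray
      c gray
        c→b: b black — skip
        c→d: d black — skip
      c black
    k black
    a gray
      a→d: d black — skip
    a black
    i gray
      i→c: c black — skip
    i black
    e gray
      e→k: k black — skip
      e→g: g black — skip
      e→d: d black — skip
      e→b: b black — skip
    e black
  f black
j black
h gray
  l gray
    l→d: d black — skip
    l→i: i black — skip
  l black
  h→j: j black — skip
  h→f: f black — skip
  h→e: e black — skip
h black
Every edge goes to a white or black vertex — no back edge, so the graph is acyclic.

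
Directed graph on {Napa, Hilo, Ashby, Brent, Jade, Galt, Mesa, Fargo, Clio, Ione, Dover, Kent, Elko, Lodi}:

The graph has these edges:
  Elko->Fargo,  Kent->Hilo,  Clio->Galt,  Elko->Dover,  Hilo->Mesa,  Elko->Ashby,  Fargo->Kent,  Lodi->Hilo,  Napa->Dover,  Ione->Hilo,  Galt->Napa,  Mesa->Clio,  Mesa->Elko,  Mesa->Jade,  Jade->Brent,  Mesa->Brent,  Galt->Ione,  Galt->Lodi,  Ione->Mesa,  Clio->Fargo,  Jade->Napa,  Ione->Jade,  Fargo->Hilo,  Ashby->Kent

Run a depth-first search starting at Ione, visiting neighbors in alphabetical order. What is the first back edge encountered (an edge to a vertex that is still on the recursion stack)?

DFS from Ione (visiting neighbors in alphabetical order); mark gray on enter, black on exit:
Ione gray
  Hilo gray
    Mesa gray
      Brent gray
      Brent black
      Clio gray
        Fargo gray
          Fargo→Hilo: Hilo is gray → back edge
First back edge: Fargo → Hilo.

Fargo->Hilo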